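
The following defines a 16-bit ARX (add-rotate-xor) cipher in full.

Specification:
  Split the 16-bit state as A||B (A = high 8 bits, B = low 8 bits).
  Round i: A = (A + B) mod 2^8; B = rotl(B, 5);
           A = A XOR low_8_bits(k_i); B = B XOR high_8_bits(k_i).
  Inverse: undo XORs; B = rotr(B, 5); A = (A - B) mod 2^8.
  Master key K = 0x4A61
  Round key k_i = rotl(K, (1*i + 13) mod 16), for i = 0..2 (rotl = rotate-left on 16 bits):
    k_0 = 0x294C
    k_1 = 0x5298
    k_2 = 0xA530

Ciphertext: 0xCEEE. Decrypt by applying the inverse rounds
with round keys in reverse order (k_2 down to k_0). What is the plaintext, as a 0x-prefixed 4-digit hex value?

s_0 = ciphertext = 0xCEEE
s_1 = InvRound(s_0, k_2) = 0xA45A
s_2 = InvRound(s_1, k_1) = 0xFC40
s_3 = InvRound(s_2, k_0) = 0x654B

0x654B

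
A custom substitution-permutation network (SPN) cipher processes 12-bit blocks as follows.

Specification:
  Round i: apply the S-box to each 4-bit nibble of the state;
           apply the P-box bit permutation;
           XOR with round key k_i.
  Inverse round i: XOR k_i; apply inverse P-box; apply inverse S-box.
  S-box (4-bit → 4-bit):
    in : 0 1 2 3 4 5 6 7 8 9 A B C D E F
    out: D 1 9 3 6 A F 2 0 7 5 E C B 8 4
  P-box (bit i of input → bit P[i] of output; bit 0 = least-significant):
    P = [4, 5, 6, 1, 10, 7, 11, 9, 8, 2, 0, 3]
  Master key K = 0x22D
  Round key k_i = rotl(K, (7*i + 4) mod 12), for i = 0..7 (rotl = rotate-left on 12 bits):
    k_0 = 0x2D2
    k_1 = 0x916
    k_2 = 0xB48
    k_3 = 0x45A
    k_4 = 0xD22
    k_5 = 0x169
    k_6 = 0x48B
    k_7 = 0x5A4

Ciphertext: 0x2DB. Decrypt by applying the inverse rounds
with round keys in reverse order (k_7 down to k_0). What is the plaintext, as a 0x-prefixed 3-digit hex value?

0xF52

s_0 = ciphertext = 0x2DB
s_1 = InvRound(s_0, k_7) = 0x626
s_2 = InvRound(s_1, k_6) = 0xB57
s_3 = InvRound(s_2, k_5) = 0x5CD
s_4 = InvRound(s_3, k_4) = 0xB4B
s_5 = InvRound(s_4, k_3) = 0xA01
s_6 = InvRound(s_5, k_2) = 0x08F
s_7 = InvRound(s_6, k_1) = 0x041
s_8 = InvRound(s_7, k_0) = 0xF52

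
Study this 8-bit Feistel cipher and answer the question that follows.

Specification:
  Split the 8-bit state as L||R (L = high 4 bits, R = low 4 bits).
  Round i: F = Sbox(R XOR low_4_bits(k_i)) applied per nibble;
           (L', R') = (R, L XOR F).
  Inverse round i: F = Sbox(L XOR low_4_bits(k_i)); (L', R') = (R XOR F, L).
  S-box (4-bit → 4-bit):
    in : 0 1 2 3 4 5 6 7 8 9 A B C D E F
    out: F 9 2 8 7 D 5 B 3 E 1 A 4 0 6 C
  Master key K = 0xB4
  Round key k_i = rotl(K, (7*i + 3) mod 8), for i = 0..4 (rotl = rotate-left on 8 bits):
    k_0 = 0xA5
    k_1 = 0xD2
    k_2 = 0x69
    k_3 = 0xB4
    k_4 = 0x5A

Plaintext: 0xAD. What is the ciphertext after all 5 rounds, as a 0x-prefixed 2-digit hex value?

0xD4

s_0 = plaintext = 0xAD
s_1 = Round(s_0, k_0) = 0xD9
s_2 = Round(s_1, k_1) = 0x97
s_3 = Round(s_2, k_2) = 0x7F
s_4 = Round(s_3, k_3) = 0xFD
s_5 = Round(s_4, k_4) = 0xD4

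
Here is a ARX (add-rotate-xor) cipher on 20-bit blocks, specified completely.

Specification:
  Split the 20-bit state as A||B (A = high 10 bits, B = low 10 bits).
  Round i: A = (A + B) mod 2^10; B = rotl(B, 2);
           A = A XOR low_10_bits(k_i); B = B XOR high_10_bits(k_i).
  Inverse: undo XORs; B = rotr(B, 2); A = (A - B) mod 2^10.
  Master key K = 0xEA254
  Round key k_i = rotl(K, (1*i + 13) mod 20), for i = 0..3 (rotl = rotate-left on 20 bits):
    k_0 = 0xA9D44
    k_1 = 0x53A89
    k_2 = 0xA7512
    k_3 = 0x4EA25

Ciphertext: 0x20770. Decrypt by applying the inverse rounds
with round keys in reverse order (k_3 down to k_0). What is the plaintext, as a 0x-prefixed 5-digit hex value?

s_0 = ciphertext = 0x20770
s_1 = InvRound(s_0, k_3) = 0x04A92
s_2 = InvRound(s_1, k_2) = 0x7F703
s_3 = InvRound(s_2, k_1) = 0x78593
s_4 = InvRound(s_3, k_0) = 0xF60CD

0xF60CD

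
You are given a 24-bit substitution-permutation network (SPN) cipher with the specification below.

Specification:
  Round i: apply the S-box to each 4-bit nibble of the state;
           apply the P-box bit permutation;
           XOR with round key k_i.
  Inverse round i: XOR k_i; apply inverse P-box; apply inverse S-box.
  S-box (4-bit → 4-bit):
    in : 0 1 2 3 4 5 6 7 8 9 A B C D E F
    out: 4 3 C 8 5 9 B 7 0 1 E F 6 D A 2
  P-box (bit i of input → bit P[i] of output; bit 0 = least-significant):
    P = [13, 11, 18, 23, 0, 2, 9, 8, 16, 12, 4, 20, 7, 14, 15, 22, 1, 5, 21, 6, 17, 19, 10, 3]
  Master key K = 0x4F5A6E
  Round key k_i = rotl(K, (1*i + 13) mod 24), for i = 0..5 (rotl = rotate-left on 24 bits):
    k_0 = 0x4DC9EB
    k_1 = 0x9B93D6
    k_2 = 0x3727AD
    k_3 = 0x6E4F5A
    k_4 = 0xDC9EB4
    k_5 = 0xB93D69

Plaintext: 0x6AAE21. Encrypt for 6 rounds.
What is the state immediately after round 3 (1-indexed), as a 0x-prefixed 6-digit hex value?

0x092E43

s_0 = plaintext = 0x6AAE21
s_1 = Round(s_0, k_0) = 0x373283
s_2 = Round(s_1, k_1) = 0x6B93EC
s_3 = Round(s_2, k_2) = 0x092E43
s_4 = Round(s_3, k_3) = 0xBED959
s_5 = Round(s_4, k_4) = 0x973B5D
s_6 = Round(s_5, k_5) = 0x4E0C5A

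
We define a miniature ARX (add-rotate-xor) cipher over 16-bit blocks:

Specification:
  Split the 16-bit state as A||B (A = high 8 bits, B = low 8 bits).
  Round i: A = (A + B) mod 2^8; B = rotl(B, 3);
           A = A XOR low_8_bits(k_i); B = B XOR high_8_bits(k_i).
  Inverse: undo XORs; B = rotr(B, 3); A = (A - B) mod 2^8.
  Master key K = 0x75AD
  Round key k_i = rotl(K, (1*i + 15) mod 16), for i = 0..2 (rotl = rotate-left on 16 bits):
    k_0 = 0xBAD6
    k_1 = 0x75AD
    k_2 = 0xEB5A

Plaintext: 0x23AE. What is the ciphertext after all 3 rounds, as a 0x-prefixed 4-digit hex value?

0xDCB3

s_0 = plaintext = 0x23AE
s_1 = Round(s_0, k_0) = 0x07CF
s_2 = Round(s_1, k_1) = 0x7B0B
s_3 = Round(s_2, k_2) = 0xDCB3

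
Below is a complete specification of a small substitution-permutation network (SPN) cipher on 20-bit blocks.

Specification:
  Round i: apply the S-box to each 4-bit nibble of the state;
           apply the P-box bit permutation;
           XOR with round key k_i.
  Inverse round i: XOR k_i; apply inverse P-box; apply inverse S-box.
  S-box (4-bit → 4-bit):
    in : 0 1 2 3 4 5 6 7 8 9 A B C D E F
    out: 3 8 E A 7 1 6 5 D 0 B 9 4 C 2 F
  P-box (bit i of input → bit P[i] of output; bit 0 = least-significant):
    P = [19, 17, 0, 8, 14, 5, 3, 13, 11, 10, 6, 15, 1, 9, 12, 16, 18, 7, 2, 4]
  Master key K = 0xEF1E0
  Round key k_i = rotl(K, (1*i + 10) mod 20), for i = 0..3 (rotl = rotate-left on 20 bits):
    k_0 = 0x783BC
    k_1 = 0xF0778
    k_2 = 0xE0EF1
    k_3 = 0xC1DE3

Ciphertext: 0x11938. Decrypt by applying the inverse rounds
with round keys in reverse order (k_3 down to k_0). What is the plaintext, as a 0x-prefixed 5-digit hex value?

0x94E73

s_0 = ciphertext = 0x11938
s_1 = InvRound(s_0, k_3) = 0xAB6C7
s_2 = InvRound(s_1, k_2) = 0x87B39
s_3 = InvRound(s_2, k_1) = 0x5D4B6
s_4 = InvRound(s_3, k_0) = 0x94E73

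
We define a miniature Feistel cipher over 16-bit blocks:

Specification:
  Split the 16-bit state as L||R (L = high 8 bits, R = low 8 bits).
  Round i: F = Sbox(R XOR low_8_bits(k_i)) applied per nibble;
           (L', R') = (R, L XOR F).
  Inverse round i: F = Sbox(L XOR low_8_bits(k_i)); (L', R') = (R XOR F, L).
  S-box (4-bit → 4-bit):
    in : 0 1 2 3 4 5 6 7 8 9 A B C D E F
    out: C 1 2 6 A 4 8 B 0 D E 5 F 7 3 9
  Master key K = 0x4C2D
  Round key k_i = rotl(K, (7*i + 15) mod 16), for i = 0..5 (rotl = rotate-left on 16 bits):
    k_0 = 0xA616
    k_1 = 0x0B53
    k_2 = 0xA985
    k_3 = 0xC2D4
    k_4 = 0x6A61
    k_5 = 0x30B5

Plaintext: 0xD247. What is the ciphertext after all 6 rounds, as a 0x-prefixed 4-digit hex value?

0x6CEC

s_0 = plaintext = 0xD247
s_1 = Round(s_0, k_0) = 0x4793
s_2 = Round(s_1, k_1) = 0x93BB
s_3 = Round(s_2, k_2) = 0xBBF0
s_4 = Round(s_3, k_3) = 0xF091
s_5 = Round(s_4, k_4) = 0x916C
s_6 = Round(s_5, k_5) = 0x6CEC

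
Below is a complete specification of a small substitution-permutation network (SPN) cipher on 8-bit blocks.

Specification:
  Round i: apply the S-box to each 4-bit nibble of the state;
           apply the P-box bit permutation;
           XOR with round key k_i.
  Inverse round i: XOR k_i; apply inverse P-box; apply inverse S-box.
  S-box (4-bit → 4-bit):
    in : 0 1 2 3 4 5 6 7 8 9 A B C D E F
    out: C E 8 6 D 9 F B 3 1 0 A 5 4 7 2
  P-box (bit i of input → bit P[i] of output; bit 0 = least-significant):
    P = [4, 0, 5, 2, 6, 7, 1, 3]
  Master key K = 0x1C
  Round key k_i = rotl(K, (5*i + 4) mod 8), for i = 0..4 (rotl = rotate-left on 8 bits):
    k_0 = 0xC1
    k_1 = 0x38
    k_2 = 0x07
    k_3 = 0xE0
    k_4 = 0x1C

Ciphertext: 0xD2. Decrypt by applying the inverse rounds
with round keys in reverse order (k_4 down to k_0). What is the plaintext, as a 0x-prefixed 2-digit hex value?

0x82

s_0 = ciphertext = 0xD2
s_1 = InvRound(s_0, k_4) = 0x62
s_2 = InvRound(s_1, k_3) = 0x3A
s_3 = InvRound(s_2, k_2) = 0x26
s_4 = InvRound(s_3, k_1) = 0x05
s_5 = InvRound(s_4, k_0) = 0x82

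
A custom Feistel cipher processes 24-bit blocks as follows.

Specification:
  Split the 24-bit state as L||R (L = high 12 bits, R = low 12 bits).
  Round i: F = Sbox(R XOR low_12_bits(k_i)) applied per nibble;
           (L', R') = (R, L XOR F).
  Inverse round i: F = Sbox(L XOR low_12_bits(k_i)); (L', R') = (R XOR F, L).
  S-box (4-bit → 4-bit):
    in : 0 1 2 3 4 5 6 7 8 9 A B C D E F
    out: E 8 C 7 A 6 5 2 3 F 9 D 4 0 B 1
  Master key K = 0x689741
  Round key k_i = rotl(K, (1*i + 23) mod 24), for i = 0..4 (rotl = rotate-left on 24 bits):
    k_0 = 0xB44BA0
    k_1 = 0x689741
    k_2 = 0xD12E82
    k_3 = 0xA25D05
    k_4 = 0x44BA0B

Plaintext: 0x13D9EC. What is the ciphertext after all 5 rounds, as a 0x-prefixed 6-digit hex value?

s_0 = plaintext = 0x13D9EC
s_1 = Round(s_0, k_0) = 0x9ECD99
s_2 = Round(s_1, k_1) = 0xD990EF
s_3 = Round(s_2, k_2) = 0x0EF6C9
s_4 = Round(s_3, k_3) = 0x6C9DAB
s_5 = Round(s_4, k_4) = 0xDAB457

0xDAB457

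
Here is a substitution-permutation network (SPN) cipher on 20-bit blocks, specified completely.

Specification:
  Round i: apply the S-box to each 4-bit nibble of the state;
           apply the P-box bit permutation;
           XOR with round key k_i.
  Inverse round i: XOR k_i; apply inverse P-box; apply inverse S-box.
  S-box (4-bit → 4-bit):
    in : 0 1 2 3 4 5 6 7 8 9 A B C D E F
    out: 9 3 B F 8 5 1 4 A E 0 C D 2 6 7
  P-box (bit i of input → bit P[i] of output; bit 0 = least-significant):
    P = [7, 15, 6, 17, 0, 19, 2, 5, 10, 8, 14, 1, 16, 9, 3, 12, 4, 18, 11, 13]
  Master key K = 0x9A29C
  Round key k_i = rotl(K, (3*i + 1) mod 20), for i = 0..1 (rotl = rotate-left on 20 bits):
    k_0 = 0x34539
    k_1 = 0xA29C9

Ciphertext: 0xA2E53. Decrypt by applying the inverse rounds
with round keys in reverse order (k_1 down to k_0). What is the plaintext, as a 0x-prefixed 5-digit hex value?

0x2F251

s_0 = ciphertext = 0xA2E53
s_1 = InvRound(s_0, k_1) = 0x6E2A6
s_2 = InvRound(s_1, k_0) = 0x2F251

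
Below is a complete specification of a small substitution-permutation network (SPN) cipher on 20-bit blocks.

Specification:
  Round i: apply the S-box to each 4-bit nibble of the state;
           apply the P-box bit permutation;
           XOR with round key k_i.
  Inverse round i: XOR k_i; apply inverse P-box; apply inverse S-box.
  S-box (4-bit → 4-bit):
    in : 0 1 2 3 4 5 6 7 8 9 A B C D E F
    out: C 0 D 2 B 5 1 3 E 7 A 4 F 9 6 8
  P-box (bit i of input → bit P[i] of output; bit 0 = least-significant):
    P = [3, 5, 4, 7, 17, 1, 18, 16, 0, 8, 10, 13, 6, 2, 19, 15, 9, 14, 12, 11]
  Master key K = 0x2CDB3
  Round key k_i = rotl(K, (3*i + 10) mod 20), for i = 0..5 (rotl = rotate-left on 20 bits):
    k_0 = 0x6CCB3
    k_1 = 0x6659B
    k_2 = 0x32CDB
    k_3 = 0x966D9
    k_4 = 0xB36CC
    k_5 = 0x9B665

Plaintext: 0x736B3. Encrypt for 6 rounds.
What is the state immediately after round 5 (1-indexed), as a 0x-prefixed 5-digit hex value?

0xDC26E

s_0 = plaintext = 0x736B3
s_1 = Round(s_0, k_0) = 0x28E96
s_2 = Round(s_1, k_1) = 0x8FA95
s_3 = Round(s_2, k_2) = 0x5D5C1
s_4 = Round(s_3, k_3) = 0xEF09A
s_5 = Round(s_4, k_4) = 0xDC26E
s_6 = Round(s_5, k_5) = 0x31810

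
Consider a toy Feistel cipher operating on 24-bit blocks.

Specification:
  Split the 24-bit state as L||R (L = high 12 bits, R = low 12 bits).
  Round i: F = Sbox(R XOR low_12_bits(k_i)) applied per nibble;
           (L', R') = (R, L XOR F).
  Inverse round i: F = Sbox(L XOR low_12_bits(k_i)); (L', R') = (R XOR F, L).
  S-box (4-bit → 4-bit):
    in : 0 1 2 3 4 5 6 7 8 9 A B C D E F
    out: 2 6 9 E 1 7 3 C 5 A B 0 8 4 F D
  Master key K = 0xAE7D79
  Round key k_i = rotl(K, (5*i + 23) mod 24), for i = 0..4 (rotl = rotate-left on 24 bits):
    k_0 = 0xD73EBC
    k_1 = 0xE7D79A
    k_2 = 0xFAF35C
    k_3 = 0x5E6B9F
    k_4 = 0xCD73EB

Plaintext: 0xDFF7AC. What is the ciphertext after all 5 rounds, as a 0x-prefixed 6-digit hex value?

0x89B417

s_0 = plaintext = 0xDFF7AC
s_1 = Round(s_0, k_0) = 0x7AC79D
s_2 = Round(s_1, k_1) = 0x79D580
s_3 = Round(s_2, k_2) = 0x5804D5
s_4 = Round(s_3, k_3) = 0x4D589B
s_5 = Round(s_4, k_4) = 0x89B417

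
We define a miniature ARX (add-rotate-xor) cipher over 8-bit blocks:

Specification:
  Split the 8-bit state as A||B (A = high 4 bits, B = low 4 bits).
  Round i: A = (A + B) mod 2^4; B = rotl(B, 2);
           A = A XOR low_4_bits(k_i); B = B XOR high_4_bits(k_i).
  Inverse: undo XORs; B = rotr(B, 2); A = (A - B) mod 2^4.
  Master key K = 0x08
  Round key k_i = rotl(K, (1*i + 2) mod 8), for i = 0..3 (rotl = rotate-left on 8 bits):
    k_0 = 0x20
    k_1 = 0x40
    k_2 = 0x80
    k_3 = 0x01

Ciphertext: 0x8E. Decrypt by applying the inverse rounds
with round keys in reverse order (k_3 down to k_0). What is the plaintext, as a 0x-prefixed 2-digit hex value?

0x00

s_0 = ciphertext = 0x8E
s_1 = InvRound(s_0, k_3) = 0xEB
s_2 = InvRound(s_1, k_2) = 0x2C
s_3 = InvRound(s_2, k_1) = 0x02
s_4 = InvRound(s_3, k_0) = 0x00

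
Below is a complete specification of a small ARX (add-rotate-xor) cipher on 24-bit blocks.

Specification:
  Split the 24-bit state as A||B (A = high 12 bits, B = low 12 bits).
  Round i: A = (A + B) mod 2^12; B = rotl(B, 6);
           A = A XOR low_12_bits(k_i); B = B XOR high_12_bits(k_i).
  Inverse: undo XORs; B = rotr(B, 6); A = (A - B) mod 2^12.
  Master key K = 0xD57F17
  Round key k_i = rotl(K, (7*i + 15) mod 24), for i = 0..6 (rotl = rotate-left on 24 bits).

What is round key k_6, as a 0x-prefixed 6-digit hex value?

K = 0xD57F17
k_0 = rotl(K, (7*0+15) mod 24) = rotl(K, 15) = 0x8BEABF
k_1 = rotl(K, (7*1+15) mod 24) = rotl(K, 22) = 0xF55FC5
k_2 = rotl(K, (7*2+15) mod 24) = rotl(K, 5) = 0xAFE2FA
k_3 = rotl(K, (7*3+15) mod 24) = rotl(K, 12) = 0xF17D57
k_4 = rotl(K, (7*4+15) mod 24) = rotl(K, 19) = 0xBEABF8
k_5 = rotl(K, (7*5+15) mod 24) = rotl(K, 2) = 0x55FC5F
k_6 = rotl(K, (7*6+15) mod 24) = rotl(K, 9) = 0xFE2FAA

0xFE2FAA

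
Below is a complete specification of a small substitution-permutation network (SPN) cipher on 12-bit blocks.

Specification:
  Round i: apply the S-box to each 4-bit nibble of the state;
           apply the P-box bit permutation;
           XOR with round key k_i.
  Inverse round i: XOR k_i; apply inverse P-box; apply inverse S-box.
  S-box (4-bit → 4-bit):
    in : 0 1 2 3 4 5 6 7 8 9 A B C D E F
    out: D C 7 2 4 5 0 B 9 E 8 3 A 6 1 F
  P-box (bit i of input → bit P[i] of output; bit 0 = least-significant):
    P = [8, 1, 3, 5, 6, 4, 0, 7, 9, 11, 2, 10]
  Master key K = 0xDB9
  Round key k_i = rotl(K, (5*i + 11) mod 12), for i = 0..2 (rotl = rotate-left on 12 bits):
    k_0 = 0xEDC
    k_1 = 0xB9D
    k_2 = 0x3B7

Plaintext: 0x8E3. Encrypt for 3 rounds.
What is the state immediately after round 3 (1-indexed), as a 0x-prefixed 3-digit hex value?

s_0 = plaintext = 0x8E3
s_1 = Round(s_0, k_0) = 0x89E
s_2 = Round(s_1, k_1) = 0xC0C
s_3 = Round(s_2, k_2) = 0xF54

0xF54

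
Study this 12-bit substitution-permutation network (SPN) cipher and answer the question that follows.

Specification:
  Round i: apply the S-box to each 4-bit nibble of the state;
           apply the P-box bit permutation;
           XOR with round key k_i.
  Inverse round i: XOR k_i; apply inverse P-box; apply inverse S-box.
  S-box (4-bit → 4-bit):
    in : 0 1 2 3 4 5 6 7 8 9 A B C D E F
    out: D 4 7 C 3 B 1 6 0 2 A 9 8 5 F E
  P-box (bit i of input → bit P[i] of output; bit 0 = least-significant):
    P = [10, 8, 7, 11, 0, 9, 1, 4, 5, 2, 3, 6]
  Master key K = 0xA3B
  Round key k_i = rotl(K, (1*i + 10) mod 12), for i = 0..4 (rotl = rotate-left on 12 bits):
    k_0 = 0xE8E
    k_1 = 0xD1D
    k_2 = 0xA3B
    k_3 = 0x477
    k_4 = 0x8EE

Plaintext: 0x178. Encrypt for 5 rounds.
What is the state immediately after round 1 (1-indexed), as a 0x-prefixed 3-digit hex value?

0xC84

s_0 = plaintext = 0x178
s_1 = Round(s_0, k_0) = 0xC84
s_2 = Round(s_1, k_1) = 0x85D
s_3 = Round(s_2, k_2) = 0xCAA
s_4 = Round(s_3, k_3) = 0xF27
s_5 = Round(s_4, k_4) = 0xB21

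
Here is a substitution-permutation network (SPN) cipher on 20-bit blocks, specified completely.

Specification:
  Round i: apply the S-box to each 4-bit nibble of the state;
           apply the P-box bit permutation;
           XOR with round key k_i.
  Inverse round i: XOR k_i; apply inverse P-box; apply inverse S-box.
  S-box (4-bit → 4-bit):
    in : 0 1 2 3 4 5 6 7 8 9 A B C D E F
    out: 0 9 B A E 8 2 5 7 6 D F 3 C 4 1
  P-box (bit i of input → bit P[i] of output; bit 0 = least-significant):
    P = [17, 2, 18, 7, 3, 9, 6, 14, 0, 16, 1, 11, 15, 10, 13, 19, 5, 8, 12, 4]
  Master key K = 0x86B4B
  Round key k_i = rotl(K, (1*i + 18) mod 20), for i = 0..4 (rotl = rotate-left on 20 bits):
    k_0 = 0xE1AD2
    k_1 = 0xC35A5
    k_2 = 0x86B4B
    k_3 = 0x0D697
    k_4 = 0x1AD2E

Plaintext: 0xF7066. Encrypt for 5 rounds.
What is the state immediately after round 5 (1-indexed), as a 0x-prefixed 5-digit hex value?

0x1E81E

s_0 = plaintext = 0xF7066
s_1 = Round(s_0, k_0) = 0xEB8F6
s_2 = Round(s_1, k_1) = 0x581AA
s_3 = Round(s_2, k_2) = 0xE8792
s_4 = Round(s_3, k_3) = 0x26050
s_5 = Round(s_4, k_4) = 0x1E81E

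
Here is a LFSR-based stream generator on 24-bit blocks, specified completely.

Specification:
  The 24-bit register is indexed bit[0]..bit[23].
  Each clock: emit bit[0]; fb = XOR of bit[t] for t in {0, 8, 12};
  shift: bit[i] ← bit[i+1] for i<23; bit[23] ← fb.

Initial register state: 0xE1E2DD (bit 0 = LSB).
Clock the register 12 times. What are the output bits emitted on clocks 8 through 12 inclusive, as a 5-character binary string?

10100

reg_0 = 0xE1E2DD
clock 1: out=1, reg = 0xF0F16E
clock 2: out=0, reg = 0x7878B7
clock 3: out=1, reg = 0x3C3C5B
clock 4: out=1, reg = 0x1E1E2D
clock 5: out=1, reg = 0x0F0F16
clock 6: out=0, reg = 0x87878B
clock 7: out=1, reg = 0x43C3C5
clock 8: out=1, reg = 0x21E1E2
clock 9: out=0, reg = 0x90F0F1
clock 10: out=1, reg = 0x487878
clock 11: out=0, reg = 0xA43C3C
clock 12: out=0, reg = 0xD21E1E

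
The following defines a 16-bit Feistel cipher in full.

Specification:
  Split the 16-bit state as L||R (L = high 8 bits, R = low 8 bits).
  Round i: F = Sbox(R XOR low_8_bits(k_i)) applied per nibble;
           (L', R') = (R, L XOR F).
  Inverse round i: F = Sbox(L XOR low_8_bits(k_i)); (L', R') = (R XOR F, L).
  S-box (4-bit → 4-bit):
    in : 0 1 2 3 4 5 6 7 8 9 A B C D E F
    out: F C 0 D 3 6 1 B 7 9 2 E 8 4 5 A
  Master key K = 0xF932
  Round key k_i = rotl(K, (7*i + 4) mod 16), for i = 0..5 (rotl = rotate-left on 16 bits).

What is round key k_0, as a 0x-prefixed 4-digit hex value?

0x932F

K = 0xF932
k_0 = rotl(K, (7*0+4) mod 16) = rotl(K, 4) = 0x932F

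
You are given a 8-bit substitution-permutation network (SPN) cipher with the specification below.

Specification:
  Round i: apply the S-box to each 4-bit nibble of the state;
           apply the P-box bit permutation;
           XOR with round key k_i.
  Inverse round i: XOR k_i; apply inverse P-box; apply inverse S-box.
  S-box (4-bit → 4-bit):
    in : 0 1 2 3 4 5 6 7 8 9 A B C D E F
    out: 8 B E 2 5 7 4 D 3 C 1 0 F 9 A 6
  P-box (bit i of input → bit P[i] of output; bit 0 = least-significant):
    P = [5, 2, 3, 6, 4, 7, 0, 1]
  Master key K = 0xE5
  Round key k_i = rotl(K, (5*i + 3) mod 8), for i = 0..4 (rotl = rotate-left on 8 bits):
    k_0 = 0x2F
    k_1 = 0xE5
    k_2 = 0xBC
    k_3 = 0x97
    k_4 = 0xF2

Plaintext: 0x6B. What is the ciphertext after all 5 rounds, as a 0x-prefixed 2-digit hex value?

0x22

s_0 = plaintext = 0x6B
s_1 = Round(s_0, k_0) = 0x2E
s_2 = Round(s_1, k_1) = 0x22
s_3 = Round(s_2, k_2) = 0x73
s_4 = Round(s_3, k_3) = 0x80
s_5 = Round(s_4, k_4) = 0x22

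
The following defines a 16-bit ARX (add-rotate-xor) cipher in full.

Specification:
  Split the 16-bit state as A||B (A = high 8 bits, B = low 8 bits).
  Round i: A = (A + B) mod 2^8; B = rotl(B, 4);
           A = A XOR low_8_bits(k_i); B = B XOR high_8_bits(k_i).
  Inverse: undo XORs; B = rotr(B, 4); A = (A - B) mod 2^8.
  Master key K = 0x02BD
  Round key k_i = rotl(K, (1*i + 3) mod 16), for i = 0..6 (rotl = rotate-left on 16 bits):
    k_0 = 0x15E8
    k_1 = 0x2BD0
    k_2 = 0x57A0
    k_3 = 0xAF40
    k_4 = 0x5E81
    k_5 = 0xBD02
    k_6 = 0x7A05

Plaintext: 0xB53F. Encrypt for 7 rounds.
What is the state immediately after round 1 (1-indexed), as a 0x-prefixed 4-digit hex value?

s_0 = plaintext = 0xB53F
s_1 = Round(s_0, k_0) = 0x1CE6
s_2 = Round(s_1, k_1) = 0xD245
s_3 = Round(s_2, k_2) = 0xB703
s_4 = Round(s_3, k_3) = 0xFA9F
s_5 = Round(s_4, k_4) = 0x18A7
s_6 = Round(s_5, k_5) = 0xBDC7
s_7 = Round(s_6, k_6) = 0x8106

0x1CE6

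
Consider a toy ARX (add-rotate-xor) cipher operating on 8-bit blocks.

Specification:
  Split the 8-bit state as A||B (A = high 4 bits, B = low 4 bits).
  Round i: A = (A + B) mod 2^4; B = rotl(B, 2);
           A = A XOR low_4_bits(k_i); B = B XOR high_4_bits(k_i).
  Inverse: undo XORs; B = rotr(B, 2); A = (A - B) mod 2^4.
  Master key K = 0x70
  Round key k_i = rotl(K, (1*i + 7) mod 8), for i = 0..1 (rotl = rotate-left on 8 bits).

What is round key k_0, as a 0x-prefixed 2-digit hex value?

0x38

K = 0x70
k_0 = rotl(K, (1*0+7) mod 8) = rotl(K, 7) = 0x38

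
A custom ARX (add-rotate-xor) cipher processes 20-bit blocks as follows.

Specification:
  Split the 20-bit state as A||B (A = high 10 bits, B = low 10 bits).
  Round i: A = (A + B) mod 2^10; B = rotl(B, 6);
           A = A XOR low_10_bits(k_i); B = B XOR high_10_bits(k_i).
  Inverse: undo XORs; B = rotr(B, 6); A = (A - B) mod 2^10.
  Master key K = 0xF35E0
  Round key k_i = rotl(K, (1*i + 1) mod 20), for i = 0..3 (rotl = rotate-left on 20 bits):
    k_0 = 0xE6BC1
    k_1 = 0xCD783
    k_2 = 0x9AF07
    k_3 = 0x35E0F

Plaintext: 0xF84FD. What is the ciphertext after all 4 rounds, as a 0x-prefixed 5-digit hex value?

s_0 = plaintext = 0xF84FD
s_1 = Round(s_0, k_0) = 0xC7CD5
s_2 = Round(s_1, k_1) = 0x1DE78
s_3 = Round(s_2, k_2) = 0x7A04C
s_4 = Round(s_3, k_3) = 0x0EFD3

0x0EFD3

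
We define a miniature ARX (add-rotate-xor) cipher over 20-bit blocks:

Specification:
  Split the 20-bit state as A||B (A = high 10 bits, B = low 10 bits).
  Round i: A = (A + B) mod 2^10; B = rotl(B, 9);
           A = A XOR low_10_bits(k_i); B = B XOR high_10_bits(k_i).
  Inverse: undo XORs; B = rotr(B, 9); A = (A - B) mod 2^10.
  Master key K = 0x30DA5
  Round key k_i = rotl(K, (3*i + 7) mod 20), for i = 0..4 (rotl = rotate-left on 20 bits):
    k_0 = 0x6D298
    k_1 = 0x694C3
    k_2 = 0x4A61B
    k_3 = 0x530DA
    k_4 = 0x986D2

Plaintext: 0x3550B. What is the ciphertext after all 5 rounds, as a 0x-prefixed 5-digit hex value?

s_0 = plaintext = 0x3550B
s_1 = Round(s_0, k_0) = 0xDE331
s_2 = Round(s_1, k_1) = 0x9AA3D
s_3 = Round(s_2, k_2) = 0xAF237
s_4 = Round(s_3, k_3) = 0x0A657
s_5 = Round(s_4, k_4) = 0x1494A

0x1494A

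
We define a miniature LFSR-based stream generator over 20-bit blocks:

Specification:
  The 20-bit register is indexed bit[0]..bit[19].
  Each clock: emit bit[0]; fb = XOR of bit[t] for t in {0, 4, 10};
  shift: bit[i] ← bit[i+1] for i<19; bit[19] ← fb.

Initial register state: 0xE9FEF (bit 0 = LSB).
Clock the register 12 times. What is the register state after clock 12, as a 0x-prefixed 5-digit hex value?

0xDB6E9

reg_0 = 0xE9FEF
clock 1: out=1, reg = 0x74FF7
clock 2: out=1, reg = 0xBA7FB
clock 3: out=1, reg = 0xDD3FD
clock 4: out=1, reg = 0x6E9FE
clock 5: out=0, reg = 0xB74FF
clock 6: out=1, reg = 0xDBA7F
clock 7: out=1, reg = 0x6DD3F
clock 8: out=1, reg = 0xB6E9F
clock 9: out=1, reg = 0xDB74F
clock 10: out=1, reg = 0x6DBA7
clock 11: out=1, reg = 0xB6DD3
clock 12: out=1, reg = 0xDB6E9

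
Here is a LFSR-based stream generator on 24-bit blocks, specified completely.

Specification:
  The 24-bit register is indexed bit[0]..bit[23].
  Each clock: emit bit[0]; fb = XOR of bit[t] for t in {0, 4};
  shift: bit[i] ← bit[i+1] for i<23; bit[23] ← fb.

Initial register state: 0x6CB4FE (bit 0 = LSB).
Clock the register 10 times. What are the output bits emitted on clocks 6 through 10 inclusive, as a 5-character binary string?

reg_0 = 0x6CB4FE
clock 1: out=0, reg = 0xB65A7F
clock 2: out=1, reg = 0x5B2D3F
clock 3: out=1, reg = 0x2D969F
clock 4: out=1, reg = 0x16CB4F
clock 5: out=1, reg = 0x8B65A7
clock 6: out=1, reg = 0xC5B2D3
clock 7: out=1, reg = 0x62D969
clock 8: out=1, reg = 0xB16CB4
clock 9: out=0, reg = 0xD8B65A
clock 10: out=0, reg = 0xEC5B2D

11100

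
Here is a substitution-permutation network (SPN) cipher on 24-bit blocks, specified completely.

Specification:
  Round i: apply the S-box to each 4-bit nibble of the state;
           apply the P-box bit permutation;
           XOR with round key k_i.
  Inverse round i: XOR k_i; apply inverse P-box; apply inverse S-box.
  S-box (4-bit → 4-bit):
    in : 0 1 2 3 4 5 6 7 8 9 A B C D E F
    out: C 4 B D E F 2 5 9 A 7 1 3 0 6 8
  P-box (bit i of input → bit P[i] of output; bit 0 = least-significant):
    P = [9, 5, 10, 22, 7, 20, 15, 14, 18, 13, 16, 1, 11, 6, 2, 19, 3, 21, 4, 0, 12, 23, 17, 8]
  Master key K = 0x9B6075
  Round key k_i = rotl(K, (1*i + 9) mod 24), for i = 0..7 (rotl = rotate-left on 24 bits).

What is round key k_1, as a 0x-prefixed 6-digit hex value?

K = 0x9B6075
k_0 = rotl(K, (1*0+9) mod 24) = rotl(K, 9) = 0xC0EB36
k_1 = rotl(K, (1*1+9) mod 24) = rotl(K, 10) = 0x81D66D

0x81D66D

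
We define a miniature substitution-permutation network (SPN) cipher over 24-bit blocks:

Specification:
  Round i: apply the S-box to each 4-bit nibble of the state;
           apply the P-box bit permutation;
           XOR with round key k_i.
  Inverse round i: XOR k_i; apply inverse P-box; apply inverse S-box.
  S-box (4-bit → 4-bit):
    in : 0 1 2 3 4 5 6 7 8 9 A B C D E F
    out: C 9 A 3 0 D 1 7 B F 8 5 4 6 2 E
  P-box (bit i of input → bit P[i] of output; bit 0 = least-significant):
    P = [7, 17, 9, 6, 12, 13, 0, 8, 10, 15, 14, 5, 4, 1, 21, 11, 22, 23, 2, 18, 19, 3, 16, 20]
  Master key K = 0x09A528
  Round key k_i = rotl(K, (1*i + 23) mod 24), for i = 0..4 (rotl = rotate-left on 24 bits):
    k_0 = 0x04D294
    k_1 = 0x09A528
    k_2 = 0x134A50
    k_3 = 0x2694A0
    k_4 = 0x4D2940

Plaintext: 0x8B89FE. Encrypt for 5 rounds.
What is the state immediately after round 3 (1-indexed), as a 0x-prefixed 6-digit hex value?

0x0E7F0D

s_0 = plaintext = 0x8B89FE
s_1 = Round(s_0, k_0) = 0x5E3FAB
s_2 = Round(s_1, k_1) = 0x90669A
s_3 = Round(s_2, k_2) = 0x0E7F0D
s_4 = Round(s_3, k_3) = 0x955793
s_5 = Round(s_4, k_4) = 0x32D4DD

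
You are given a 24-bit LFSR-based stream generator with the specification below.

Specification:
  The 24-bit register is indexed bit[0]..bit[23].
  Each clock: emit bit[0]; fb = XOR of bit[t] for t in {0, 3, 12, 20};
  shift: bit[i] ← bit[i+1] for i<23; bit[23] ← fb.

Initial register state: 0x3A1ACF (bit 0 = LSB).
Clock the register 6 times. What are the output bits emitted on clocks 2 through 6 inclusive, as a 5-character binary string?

reg_0 = 0x3A1ACF
clock 1: out=1, reg = 0x1D0D67
clock 2: out=1, reg = 0x0E86B3
clock 3: out=1, reg = 0x874359
clock 4: out=1, reg = 0x43A1AC
clock 5: out=0, reg = 0xA1D0D6
clock 6: out=0, reg = 0xD0E86B

11100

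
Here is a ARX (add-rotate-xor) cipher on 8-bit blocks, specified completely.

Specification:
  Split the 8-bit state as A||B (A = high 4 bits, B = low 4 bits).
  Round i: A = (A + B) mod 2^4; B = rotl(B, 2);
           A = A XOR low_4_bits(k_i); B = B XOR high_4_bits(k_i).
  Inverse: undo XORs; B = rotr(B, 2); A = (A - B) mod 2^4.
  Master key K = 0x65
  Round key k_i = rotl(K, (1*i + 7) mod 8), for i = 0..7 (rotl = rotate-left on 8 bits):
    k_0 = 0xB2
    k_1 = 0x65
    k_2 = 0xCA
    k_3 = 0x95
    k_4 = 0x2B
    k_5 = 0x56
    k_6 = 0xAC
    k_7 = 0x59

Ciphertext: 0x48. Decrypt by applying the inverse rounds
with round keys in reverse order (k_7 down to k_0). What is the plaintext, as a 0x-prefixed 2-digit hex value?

0x38

s_0 = ciphertext = 0x48
s_1 = InvRound(s_0, k_7) = 0x67
s_2 = InvRound(s_1, k_6) = 0x37
s_3 = InvRound(s_2, k_5) = 0xD8
s_4 = InvRound(s_3, k_4) = 0xCA
s_5 = InvRound(s_4, k_3) = 0xDC
s_6 = InvRound(s_5, k_2) = 0x70
s_7 = InvRound(s_6, k_1) = 0x99
s_8 = InvRound(s_7, k_0) = 0x38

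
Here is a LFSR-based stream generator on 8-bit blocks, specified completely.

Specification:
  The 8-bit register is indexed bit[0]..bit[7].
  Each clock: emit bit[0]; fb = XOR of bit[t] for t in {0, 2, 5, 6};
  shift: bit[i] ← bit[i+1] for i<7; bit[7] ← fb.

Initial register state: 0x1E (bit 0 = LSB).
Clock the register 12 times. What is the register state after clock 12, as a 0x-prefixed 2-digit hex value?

0x8E

reg_0 = 0x1E
clock 1: out=0, reg = 0x8F
clock 2: out=1, reg = 0x47
clock 3: out=1, reg = 0xA3
clock 4: out=1, reg = 0x51
clock 5: out=1, reg = 0x28
clock 6: out=0, reg = 0x94
clock 7: out=0, reg = 0xCA
clock 8: out=0, reg = 0xE5
clock 9: out=1, reg = 0x72
clock 10: out=0, reg = 0x39
clock 11: out=1, reg = 0x1C
clock 12: out=0, reg = 0x8E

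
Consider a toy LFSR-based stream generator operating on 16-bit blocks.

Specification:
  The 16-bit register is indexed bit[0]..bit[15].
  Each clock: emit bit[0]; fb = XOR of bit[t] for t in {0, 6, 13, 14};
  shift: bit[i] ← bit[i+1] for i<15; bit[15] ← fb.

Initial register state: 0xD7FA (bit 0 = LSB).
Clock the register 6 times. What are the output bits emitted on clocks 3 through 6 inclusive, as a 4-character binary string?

reg_0 = 0xD7FA
clock 1: out=0, reg = 0x6BFD
clock 2: out=1, reg = 0x35FE
clock 3: out=0, reg = 0x1AFF
clock 4: out=1, reg = 0x0D7F
clock 5: out=1, reg = 0x06BF
clock 6: out=1, reg = 0x835F

0111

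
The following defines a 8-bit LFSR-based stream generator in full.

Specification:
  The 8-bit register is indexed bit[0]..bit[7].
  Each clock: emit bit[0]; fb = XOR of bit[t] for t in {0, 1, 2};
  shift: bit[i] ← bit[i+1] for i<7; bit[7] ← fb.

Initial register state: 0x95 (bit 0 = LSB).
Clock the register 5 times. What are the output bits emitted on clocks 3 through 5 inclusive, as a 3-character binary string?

101

reg_0 = 0x95
clock 1: out=1, reg = 0x4A
clock 2: out=0, reg = 0xA5
clock 3: out=1, reg = 0x52
clock 4: out=0, reg = 0xA9
clock 5: out=1, reg = 0xD4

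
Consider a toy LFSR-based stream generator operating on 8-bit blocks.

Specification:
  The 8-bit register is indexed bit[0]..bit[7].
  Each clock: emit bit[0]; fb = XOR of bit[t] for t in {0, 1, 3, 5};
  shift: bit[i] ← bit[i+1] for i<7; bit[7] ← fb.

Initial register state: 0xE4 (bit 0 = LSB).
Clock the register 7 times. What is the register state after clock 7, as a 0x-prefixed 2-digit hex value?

reg_0 = 0xE4
clock 1: out=0, reg = 0xF2
clock 2: out=0, reg = 0x79
clock 3: out=1, reg = 0xBC
clock 4: out=0, reg = 0x5E
clock 5: out=0, reg = 0x2F
clock 6: out=1, reg = 0x17
clock 7: out=1, reg = 0x0B

0x0B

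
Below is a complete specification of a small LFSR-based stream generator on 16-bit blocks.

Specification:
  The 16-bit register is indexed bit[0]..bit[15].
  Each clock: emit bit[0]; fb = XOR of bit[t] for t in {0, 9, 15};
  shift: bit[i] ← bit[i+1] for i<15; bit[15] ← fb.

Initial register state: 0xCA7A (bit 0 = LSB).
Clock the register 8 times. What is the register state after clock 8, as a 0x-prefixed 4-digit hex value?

0x0ACA

reg_0 = 0xCA7A
clock 1: out=0, reg = 0x653D
clock 2: out=1, reg = 0xB29E
clock 3: out=0, reg = 0x594F
clock 4: out=1, reg = 0xACA7
clock 5: out=1, reg = 0x5653
clock 6: out=1, reg = 0x2B29
clock 7: out=1, reg = 0x1594
clock 8: out=0, reg = 0x0ACA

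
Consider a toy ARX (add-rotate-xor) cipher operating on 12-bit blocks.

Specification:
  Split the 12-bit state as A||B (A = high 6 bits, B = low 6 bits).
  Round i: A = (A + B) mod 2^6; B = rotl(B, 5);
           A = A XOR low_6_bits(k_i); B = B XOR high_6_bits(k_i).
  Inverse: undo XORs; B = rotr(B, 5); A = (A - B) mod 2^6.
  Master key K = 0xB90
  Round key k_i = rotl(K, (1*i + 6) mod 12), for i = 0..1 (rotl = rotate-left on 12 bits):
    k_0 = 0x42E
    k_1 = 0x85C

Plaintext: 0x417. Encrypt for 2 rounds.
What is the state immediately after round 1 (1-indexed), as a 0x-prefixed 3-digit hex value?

s_0 = plaintext = 0x417
s_1 = Round(s_0, k_0) = 0x27B
s_2 = Round(s_1, k_1) = 0x61C

0x27B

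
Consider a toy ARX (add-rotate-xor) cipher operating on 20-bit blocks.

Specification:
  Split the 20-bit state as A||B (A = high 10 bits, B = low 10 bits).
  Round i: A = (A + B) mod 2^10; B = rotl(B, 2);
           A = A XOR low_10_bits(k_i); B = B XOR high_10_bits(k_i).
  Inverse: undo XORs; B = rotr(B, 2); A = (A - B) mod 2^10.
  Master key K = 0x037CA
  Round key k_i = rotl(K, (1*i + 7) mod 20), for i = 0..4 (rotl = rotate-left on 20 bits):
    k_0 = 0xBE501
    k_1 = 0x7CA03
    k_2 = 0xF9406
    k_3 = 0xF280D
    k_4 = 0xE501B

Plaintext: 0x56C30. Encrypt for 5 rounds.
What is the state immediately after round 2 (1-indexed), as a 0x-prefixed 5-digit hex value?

s_0 = plaintext = 0x56C30
s_1 = Round(s_0, k_0) = 0x22A39
s_2 = Round(s_1, k_1) = 0x30114
s_3 = Round(s_2, k_2) = 0x74BB4
s_4 = Round(s_3, k_3) = 0x62D19
s_5 = Round(s_4, k_4) = 0xAFFF1

0x30114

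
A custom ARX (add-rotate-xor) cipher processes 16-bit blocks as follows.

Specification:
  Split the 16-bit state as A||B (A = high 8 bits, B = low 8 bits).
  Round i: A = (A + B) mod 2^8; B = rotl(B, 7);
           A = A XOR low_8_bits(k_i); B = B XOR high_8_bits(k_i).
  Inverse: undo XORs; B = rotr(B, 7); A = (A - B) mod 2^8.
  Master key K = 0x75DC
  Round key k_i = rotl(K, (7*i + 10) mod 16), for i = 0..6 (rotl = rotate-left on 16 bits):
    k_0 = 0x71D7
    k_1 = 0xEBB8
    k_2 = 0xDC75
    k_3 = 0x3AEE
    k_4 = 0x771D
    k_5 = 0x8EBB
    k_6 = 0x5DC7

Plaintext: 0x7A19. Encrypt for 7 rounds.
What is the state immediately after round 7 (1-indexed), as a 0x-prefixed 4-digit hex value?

s_0 = plaintext = 0x7A19
s_1 = Round(s_0, k_0) = 0x44FD
s_2 = Round(s_1, k_1) = 0xF915
s_3 = Round(s_2, k_2) = 0x7B56
s_4 = Round(s_3, k_3) = 0x3F11
s_5 = Round(s_4, k_4) = 0x4DFF
s_6 = Round(s_5, k_5) = 0xF771
s_7 = Round(s_6, k_6) = 0xAFE5

0xAFE5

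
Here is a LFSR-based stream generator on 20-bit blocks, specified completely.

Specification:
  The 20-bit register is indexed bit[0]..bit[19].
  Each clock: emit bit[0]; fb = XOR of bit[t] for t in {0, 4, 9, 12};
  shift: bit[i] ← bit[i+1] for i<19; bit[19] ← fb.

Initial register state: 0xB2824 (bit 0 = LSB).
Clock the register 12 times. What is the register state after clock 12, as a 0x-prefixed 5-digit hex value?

0xF80B2

reg_0 = 0xB2824
clock 1: out=0, reg = 0x59412
clock 2: out=0, reg = 0x2CA09
clock 3: out=1, reg = 0x16504
clock 4: out=0, reg = 0x0B282
clock 5: out=0, reg = 0x05941
clock 6: out=1, reg = 0x02CA0
clock 7: out=0, reg = 0x01650
clock 8: out=0, reg = 0x80B28
clock 9: out=0, reg = 0xC0594
clock 10: out=0, reg = 0xE02CA
clock 11: out=0, reg = 0xF0165
clock 12: out=1, reg = 0xF80B2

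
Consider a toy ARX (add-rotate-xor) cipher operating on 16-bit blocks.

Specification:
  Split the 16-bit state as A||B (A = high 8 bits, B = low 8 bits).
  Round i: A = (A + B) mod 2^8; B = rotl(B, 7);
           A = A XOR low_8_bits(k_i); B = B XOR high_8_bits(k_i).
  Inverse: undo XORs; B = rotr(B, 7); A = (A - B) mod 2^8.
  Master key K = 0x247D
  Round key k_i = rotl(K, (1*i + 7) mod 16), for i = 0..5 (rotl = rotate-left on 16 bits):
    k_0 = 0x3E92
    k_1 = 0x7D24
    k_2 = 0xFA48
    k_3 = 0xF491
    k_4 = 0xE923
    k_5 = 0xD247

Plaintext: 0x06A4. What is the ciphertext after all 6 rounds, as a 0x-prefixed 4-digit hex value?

s_0 = plaintext = 0x06A4
s_1 = Round(s_0, k_0) = 0x386C
s_2 = Round(s_1, k_1) = 0x804B
s_3 = Round(s_2, k_2) = 0x835F
s_4 = Round(s_3, k_3) = 0x735B
s_5 = Round(s_4, k_4) = 0xED44
s_6 = Round(s_5, k_5) = 0x76F0

0x76F0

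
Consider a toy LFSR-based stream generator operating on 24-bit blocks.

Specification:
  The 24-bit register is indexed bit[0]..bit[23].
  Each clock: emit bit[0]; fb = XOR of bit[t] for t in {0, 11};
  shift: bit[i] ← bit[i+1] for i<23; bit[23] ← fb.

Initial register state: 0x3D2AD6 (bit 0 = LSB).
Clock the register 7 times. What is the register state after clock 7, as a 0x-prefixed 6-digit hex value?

reg_0 = 0x3D2AD6
clock 1: out=0, reg = 0x9E956B
clock 2: out=1, reg = 0xCF4AB5
clock 3: out=1, reg = 0x67A55A
clock 4: out=0, reg = 0x33D2AD
clock 5: out=1, reg = 0x99E956
clock 6: out=0, reg = 0xCCF4AB
clock 7: out=1, reg = 0xE67A55

0xE67A55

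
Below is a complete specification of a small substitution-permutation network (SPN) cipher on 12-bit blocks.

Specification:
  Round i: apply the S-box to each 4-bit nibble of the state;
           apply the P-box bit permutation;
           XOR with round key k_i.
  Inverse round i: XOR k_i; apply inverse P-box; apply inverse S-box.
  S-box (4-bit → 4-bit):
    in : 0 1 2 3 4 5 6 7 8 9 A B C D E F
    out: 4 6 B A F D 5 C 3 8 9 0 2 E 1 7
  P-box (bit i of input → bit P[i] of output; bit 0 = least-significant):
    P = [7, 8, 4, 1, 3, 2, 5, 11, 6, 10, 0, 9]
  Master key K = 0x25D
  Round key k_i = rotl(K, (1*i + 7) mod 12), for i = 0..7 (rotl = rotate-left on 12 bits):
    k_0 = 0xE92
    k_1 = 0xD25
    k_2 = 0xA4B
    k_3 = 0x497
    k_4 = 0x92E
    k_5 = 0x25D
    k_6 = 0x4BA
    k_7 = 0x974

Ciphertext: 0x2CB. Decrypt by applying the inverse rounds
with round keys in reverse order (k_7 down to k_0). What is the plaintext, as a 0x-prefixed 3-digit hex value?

0x333

s_0 = ciphertext = 0x2CB
s_1 = InvRound(s_0, k_7) = 0x744
s_2 = InvRound(s_1, k_6) = 0xAF4
s_3 = InvRound(s_2, k_5) = 0x05E
s_4 = InvRound(s_3, k_4) = 0xE71
s_5 = InvRound(s_4, k_3) = 0xADA
s_6 = InvRound(s_5, k_2) = 0x0B6
s_7 = InvRound(s_6, k_1) = 0x194
s_8 = InvRound(s_7, k_0) = 0x333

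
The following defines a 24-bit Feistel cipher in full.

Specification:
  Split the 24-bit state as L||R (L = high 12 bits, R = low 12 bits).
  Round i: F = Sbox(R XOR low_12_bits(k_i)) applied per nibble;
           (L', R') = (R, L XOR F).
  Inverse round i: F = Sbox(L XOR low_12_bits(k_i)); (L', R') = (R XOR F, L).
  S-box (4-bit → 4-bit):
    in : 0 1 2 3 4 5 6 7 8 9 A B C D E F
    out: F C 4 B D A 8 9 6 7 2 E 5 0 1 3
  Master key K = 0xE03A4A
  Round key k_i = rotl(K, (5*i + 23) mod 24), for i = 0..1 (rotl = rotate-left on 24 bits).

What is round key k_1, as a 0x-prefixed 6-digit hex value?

K = 0xE03A4A
k_0 = rotl(K, (5*0+23) mod 24) = rotl(K, 23) = 0x701D25
k_1 = rotl(K, (5*1+23) mod 24) = rotl(K, 4) = 0x03A4AE

0x03A4AE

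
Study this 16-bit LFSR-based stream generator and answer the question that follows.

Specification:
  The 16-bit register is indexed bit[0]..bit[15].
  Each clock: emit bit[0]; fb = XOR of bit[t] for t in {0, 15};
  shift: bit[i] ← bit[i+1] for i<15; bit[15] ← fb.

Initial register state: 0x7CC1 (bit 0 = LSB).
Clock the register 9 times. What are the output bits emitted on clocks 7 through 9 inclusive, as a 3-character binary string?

reg_0 = 0x7CC1
clock 1: out=1, reg = 0xBE60
clock 2: out=0, reg = 0xDF30
clock 3: out=0, reg = 0xEF98
clock 4: out=0, reg = 0xF7CC
clock 5: out=0, reg = 0xFBE6
clock 6: out=0, reg = 0xFDF3
clock 7: out=1, reg = 0x7EF9
clock 8: out=1, reg = 0xBF7C
clock 9: out=0, reg = 0xDFBE

110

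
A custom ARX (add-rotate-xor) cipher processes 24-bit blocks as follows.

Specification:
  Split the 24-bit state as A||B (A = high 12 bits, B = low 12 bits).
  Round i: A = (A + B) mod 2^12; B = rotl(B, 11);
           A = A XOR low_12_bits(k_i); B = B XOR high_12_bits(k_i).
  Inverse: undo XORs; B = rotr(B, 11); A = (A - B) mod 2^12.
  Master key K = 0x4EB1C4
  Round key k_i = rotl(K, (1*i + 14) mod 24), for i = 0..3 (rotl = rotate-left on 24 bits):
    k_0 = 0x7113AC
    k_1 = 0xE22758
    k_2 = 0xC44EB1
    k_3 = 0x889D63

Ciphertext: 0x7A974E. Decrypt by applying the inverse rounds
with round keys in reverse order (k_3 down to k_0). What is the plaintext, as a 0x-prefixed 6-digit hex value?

0xBFF8F0

s_0 = ciphertext = 0x7A974E
s_1 = InvRound(s_0, k_3) = 0xB3BF8F
s_2 = InvRound(s_1, k_2) = 0xDF4796
s_3 = InvRound(s_2, k_1) = 0x743369
s_4 = InvRound(s_3, k_0) = 0xBFF8F0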